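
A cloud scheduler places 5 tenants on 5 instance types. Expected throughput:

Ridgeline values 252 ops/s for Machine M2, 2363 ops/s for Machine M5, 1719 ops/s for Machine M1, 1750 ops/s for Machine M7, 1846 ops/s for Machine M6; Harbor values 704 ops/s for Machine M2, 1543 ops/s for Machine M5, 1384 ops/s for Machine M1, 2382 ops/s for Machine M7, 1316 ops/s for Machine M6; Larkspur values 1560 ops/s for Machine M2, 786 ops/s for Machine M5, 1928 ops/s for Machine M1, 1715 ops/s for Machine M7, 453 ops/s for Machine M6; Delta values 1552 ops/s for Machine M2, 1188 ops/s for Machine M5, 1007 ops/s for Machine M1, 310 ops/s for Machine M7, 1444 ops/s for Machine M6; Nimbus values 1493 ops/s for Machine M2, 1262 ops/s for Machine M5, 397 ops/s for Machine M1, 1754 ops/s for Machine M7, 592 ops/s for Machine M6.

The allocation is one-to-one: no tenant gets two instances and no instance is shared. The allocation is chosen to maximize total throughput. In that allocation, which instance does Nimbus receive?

Optimal: Ridgeline→Machine M5 (2363 ops/s), Harbor→Machine M7 (2382 ops/s), Larkspur→Machine M1 (1928 ops/s), Delta→Machine M6 (1444 ops/s), Nimbus→Machine M2 (1493 ops/s) — total 2363+2382+1928+1444+1493 = 9610 ops/s.
Row-greedy (each tenant in turn takes its best remaining instance) gives 8817 ops/s, worse by 793.
Next-best assignment: Ridgeline→Machine M6, Harbor→Machine M7, Larkspur→Machine M1, Delta→Machine M2, Nimbus→Machine M5 = 8970 ops/s.
Nimbus's own top instance is Machine M7 (1754 ops/s), but forcing Nimbus→Machine M7 and reassigning the rest optimally gives only 8913 ops/s — worse by 697.

Nimbus receives Machine M2.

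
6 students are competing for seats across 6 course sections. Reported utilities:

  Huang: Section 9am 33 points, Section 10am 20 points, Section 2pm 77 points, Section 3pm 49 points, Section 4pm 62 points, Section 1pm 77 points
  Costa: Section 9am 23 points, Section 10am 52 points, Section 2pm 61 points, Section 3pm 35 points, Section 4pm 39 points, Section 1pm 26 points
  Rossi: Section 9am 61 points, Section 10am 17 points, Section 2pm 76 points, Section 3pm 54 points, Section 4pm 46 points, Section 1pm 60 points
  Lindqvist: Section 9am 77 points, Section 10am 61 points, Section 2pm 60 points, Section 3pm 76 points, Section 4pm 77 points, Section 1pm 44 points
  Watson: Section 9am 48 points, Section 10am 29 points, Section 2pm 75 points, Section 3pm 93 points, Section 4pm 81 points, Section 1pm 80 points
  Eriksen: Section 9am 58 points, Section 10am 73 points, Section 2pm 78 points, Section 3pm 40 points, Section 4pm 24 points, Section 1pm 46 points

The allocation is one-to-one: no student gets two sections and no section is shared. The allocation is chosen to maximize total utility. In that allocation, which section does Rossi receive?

Rossi receives Section 9am.

Treat this as an assignment problem: match each student to one section.
Optimal: Huang→Section 1pm (77 points), Costa→Section 2pm (61 points), Rossi→Section 9am (61 points), Lindqvist→Section 4pm (77 points), Watson→Section 3pm (93 points), Eriksen→Section 10am (73 points) — total 77+61+61+77+93+73 = 442 points.
Checked against all permutations: 442 points is optimal.
Rossi's own top section is Section 2pm (76 points), but forcing Rossi→Section 2pm and reassigning the rest optimally gives only 435 points — worse by 7.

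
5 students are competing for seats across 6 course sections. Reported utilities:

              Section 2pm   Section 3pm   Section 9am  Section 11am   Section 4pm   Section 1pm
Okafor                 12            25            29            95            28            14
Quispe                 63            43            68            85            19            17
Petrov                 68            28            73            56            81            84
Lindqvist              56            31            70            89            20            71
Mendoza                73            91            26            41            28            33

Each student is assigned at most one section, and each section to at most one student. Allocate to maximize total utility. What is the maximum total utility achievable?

Maximum total: 406 points

This is the linear assignment problem.
Optimal: Okafor→Section 11am (95 points), Quispe→Section 9am (68 points), Petrov→Section 4pm (81 points), Lindqvist→Section 1pm (71 points), Mendoza→Section 3pm (91 points) — total 95+68+81+71+91 = 406 points.
Column-greedy (each section in turn goes to its best remaining student) gives 304 points, worse by 102.
No other one-to-one assignment exceeds 406 points.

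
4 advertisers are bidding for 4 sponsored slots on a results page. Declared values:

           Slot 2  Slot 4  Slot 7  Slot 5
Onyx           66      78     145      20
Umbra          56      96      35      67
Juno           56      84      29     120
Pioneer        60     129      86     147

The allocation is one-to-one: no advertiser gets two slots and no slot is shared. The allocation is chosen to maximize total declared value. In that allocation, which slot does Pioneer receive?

Optimal: Onyx→Slot 7 ($145), Umbra→Slot 2 ($56), Juno→Slot 5 ($120), Pioneer→Slot 4 ($129) — total 145+56+120+129 = $450.
Max-entry greedy (repeatedly take the single best remaining cell) gives $444, worse by 6.
Pioneer's own top slot is Slot 5 ($147), but forcing Pioneer→Slot 5 and reassigning the rest optimally gives only $444 — worse by 6.

Pioneer receives Slot 4.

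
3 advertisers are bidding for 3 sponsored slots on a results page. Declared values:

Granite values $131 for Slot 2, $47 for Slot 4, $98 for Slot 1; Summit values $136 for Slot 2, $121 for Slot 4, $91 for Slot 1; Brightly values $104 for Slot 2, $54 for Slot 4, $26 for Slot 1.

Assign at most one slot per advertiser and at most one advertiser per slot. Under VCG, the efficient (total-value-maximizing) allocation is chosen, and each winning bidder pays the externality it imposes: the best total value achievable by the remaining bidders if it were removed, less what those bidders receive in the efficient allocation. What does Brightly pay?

Efficient allocation: Granite→Slot 1 ($98), Summit→Slot 4 ($121), Brightly→Slot 2 ($104); total welfare W = $323.
Brightly receives Slot 2 at value $104, so the others get W − 104 = $219.
Without Brightly: best allocation of the remaining 2 bidders over all 3 slots is Granite→Slot 2 ($131), Summit→Slot 4 ($121), total $252.
VCG payment = (others' best without Brightly) − (others' welfare with Brightly) = 252 − 219 = $33.

Brightly pays $33.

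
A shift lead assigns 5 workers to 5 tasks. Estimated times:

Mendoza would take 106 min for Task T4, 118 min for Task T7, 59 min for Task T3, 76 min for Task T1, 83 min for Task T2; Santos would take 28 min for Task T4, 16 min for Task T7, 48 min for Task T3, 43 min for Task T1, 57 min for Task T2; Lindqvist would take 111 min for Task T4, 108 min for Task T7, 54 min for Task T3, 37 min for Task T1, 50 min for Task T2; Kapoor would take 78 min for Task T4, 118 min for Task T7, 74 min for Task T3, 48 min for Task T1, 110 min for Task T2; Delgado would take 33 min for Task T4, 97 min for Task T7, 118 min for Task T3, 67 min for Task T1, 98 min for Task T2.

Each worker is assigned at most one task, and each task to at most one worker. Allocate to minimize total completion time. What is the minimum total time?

Min total: 206 min

Optimal: Mendoza→Task T3 (59 min), Santos→Task T7 (16 min), Lindqvist→Task T2 (50 min), Kapoor→Task T1 (48 min), Delgado→Task T4 (33 min) — total 59+16+50+48+33 = 206 min.
Row-greedy (each worker in turn takes its cheapest remaining task) gives 288 min, worse by 82.
Next-best assignment: Mendoza→Task T2, Santos→Task T7, Lindqvist→Task T3, Kapoor→Task T1, Delgado→Task T4 = 234 min.
Swapping Lindqvist↔Mendoza (Lindqvist→Task T3 54 min, Mendoza→Task T2 83 min) adds 28.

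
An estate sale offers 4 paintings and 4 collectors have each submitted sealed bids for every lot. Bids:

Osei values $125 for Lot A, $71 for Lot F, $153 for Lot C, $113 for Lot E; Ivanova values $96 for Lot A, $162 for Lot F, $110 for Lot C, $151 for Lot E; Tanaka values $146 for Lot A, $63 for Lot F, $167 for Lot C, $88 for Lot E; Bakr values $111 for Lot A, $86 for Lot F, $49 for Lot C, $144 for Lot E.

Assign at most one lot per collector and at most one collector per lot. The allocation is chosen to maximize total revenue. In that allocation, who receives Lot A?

Tanaka receives Lot A.

Optimal: Osei→Lot C ($153), Ivanova→Lot F ($162), Tanaka→Lot A ($146), Bakr→Lot E ($144) — total 153+162+146+144 = $605.
Max-entry greedy (repeatedly take the single best remaining cell) gives $598, worse by 7.
Next-best assignment: Osei→Lot A, Ivanova→Lot F, Tanaka→Lot C, Bakr→Lot E = $598.
Swapping Tanaka↔Bakr (Tanaka→Lot E $88, Bakr→Lot A $111) loses 91.
Every other assignment is strictly worse.
Tanaka's own top lot is Lot C ($167), but forcing Tanaka→Lot C and reassigning the rest optimally gives only $598 — worse by 7.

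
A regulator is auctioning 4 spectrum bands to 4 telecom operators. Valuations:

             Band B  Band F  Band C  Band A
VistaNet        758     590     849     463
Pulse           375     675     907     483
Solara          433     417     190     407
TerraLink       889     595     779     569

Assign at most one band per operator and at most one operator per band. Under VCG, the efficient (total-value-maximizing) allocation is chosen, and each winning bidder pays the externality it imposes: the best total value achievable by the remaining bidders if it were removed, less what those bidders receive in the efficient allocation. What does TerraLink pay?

TerraLink pays $151M.

Efficient allocation: VistaNet→Band C ($849M), Pulse→Band F ($675M), Solara→Band A ($407M), TerraLink→Band B ($889M); total welfare W = $2820M.
TerraLink receives Band B at value $889M, so the others get W − 889 = $1931M.
Without TerraLink: best allocation of the remaining 3 bidders over all 4 bands is VistaNet→Band B ($758M), Pulse→Band C ($907M), Solara→Band F ($417M), total $2082M.
VCG payment = (others' best without TerraLink) − (others' welfare with TerraLink) = 2082 − 1931 = $151M.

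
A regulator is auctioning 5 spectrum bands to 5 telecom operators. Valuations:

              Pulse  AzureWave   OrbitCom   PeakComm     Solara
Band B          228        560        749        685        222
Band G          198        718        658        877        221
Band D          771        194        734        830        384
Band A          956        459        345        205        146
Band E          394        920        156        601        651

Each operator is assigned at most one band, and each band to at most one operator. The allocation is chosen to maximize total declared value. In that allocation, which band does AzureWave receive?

Optimal: Pulse→Band A ($956M), AzureWave→Band G ($718M), OrbitCom→Band B ($749M), PeakComm→Band D ($830M), Solara→Band E ($651M) — total 956+718+749+830+651 = $3904M.
Column-greedy (each band in turn goes to its best remaining operator) gives $3507M, worse by 397.
Next-best assignment: Pulse→Band A, AzureWave→Band E, OrbitCom→Band B, PeakComm→Band G, Solara→Band D = $3886M.
Swapping OrbitCom↔Solara (OrbitCom→Band E $156M, Solara→Band B $222M) loses 1022.
Every other assignment is strictly worse.
AzureWave's own top band is Band E ($920M), but forcing AzureWave→Band E and reassigning the rest optimally gives only $3886M — worse by 18.

AzureWave receives Band G.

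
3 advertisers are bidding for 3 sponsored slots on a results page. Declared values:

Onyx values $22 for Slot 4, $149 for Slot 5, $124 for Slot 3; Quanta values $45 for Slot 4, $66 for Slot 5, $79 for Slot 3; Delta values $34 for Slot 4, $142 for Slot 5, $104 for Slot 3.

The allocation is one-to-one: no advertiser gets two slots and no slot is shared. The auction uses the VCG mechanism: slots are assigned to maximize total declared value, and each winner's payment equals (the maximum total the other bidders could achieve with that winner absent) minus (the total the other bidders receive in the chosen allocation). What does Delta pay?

Efficient allocation: Onyx→Slot 3 ($124), Quanta→Slot 4 ($45), Delta→Slot 5 ($142); total welfare W = $311.
Delta receives Slot 5 at value $142, so the others get W − 142 = $169.
Without Delta: best allocation of the remaining 2 bidders over all 3 slots is Onyx→Slot 5 ($149), Quanta→Slot 3 ($79), total $228.
VCG payment = (others' best without Delta) − (others' welfare with Delta) = 228 − 169 = $59.

Delta pays $59.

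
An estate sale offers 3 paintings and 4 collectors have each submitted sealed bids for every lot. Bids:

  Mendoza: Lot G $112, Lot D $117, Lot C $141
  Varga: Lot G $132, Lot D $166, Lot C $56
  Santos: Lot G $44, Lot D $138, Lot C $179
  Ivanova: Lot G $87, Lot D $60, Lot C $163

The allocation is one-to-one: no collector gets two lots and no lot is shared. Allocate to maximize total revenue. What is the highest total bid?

Maximum total: $457

Treat this as an assignment problem: match each collector to one lot.
Optimal: Mendoza→Lot G ($112), Varga→Lot D ($166), Santos→Lot C ($179) — total 112+166+179 = $457.
Column-greedy (each lot in turn goes to its best remaining collector) gives $433, worse by 24.
Swapping Santos↔Mendoza (Santos→Lot G $44, Mendoza→Lot C $141) loses 106.
Every other assignment is strictly worse.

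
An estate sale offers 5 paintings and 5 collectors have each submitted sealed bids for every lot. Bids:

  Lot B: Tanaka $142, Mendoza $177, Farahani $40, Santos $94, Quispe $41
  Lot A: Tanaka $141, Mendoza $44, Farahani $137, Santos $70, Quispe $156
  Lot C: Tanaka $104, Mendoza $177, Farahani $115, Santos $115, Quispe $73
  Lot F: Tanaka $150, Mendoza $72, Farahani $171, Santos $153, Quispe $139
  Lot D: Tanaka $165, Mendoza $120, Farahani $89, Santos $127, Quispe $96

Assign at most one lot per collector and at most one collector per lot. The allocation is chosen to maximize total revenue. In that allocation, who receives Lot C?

This is a one-to-one assignment (maximum-weight bipartite matching).
Optimal: Tanaka→Lot D ($165), Mendoza→Lot B ($177), Farahani→Lot F ($171), Santos→Lot C ($115), Quispe→Lot A ($156) — total 165+177+171+115+156 = $784.
Column-greedy (each lot in turn goes to its best remaining collector) gives $766, worse by 18.
Next-best assignment: Tanaka→Lot B, Mendoza→Lot C, Farahani→Lot F, Santos→Lot D, Quispe→Lot A = $773.
Santos's own top lot is Lot F ($153), but forcing Santos→Lot F and reassigning the rest optimally gives only $766 — worse by 18.

Santos receives Lot C.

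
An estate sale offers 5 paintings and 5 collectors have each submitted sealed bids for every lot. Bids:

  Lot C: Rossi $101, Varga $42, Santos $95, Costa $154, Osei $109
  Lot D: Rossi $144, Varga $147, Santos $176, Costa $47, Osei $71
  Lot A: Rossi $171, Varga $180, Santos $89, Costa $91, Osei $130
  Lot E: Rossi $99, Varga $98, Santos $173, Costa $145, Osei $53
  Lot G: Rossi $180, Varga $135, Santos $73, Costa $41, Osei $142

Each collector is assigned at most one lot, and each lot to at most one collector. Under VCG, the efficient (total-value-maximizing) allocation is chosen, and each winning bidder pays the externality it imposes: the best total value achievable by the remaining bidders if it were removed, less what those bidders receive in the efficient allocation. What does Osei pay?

Efficient allocation: Rossi→Lot D ($144), Varga→Lot A ($180), Santos→Lot E ($173), Costa→Lot C ($154), Osei→Lot G ($142); total welfare W = $793.
Osei receives Lot G at value $142, so the others get W − 142 = $651.
Without Osei: best allocation of the remaining 4 bidders over all 5 lots is Rossi→Lot G ($180), Varga→Lot A ($180), Santos→Lot D ($176), Costa→Lot C ($154), total $690.
VCG payment = (others' best without Osei) − (others' welfare with Osei) = 690 − 651 = $39.

Osei pays $39.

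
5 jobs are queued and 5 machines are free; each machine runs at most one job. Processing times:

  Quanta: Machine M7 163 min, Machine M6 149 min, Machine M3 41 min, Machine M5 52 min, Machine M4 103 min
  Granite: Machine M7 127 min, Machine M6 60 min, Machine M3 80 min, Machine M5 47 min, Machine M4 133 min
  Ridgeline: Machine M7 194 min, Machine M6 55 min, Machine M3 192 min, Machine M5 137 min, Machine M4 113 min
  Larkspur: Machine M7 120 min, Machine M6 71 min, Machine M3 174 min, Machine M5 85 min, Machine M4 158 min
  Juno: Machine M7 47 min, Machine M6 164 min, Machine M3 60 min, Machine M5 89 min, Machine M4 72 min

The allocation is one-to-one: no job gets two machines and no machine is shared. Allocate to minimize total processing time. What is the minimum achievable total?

This is a one-to-one assignment (minimum-cost bipartite matching).
Optimal: Quanta→Machine M3 (41 min), Granite→Machine M5 (47 min), Ridgeline→Machine M4 (113 min), Larkspur→Machine M6 (71 min), Juno→Machine M7 (47 min) — total 41+47+113+71+47 = 319 min.
Min-entry greedy (repeatedly take the single cheapest remaining cell) gives 348 min, worse by 29.
Swapping Juno↔Ridgeline (Juno→Machine M4 72 min, Ridgeline→Machine M7 194 min) adds 106.

Min total: 319 min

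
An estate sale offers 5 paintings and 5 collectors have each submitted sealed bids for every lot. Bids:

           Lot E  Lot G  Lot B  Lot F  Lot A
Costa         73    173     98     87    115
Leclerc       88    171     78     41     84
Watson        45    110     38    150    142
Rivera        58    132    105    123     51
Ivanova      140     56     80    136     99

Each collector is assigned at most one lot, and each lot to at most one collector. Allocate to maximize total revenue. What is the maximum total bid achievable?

Max total: $681

Optimal: Costa→Lot A ($115), Leclerc→Lot G ($171), Watson→Lot F ($150), Rivera→Lot B ($105), Ivanova→Lot E ($140) — total 115+171+150+105+140 = $681.
Max-entry greedy (repeatedly take the single best remaining cell) gives $652, worse by 29.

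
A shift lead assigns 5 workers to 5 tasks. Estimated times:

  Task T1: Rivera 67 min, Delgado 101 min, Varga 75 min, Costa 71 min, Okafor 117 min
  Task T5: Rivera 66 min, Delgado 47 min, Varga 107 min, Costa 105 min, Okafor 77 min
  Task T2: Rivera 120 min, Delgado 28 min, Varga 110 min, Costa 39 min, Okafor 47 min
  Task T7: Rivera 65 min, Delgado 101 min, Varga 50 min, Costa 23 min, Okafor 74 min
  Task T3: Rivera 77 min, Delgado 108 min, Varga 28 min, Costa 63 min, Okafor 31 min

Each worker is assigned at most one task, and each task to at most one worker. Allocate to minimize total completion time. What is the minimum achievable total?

This is a one-to-one assignment (minimum-cost bipartite matching).
Optimal: Rivera→Task T1 (67 min), Delgado→Task T5 (47 min), Varga→Task T3 (28 min), Costa→Task T7 (23 min), Okafor→Task T2 (47 min) — total 67+47+28+23+47 = 212 min.
Row-greedy (each worker in turn takes its cheapest remaining task) gives 269 min, worse by 57.
Next-best assignment: Rivera→Task T1, Delgado→Task T2, Varga→Task T3, Costa→Task T7, Okafor→Task T5 = 223 min.
No other one-to-one assignment undercuts 212 min.

Minimum total: 212 min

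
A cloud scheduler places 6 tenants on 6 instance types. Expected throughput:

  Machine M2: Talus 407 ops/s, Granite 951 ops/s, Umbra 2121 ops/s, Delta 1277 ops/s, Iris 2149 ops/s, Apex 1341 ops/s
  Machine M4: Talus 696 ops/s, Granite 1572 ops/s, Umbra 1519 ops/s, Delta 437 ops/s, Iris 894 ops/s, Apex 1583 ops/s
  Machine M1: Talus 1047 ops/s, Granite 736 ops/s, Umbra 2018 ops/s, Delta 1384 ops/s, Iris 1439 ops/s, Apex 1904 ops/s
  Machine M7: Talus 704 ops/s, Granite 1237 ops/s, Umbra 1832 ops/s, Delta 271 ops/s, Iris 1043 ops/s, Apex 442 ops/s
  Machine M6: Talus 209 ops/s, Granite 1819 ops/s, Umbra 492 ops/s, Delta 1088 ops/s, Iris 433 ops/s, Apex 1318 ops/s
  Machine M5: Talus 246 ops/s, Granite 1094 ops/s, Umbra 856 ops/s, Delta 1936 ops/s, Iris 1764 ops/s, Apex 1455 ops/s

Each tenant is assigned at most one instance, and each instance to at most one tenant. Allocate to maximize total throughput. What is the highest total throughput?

Treat this as an assignment problem: match each tenant to one instance.
Optimal: Talus→Machine M1 (1047 ops/s), Granite→Machine M6 (1819 ops/s), Umbra→Machine M7 (1832 ops/s), Delta→Machine M5 (1936 ops/s), Iris→Machine M2 (2149 ops/s), Apex→Machine M4 (1583 ops/s) — total 1047+1819+1832+1936+2149+1583 = 10366 ops/s.
Column-greedy (each instance in turn goes to its best remaining tenant) gives 8321 ops/s, worse by 2045.
Swapping Umbra↔Apex (Umbra→Machine M4 1519 ops/s, Apex→Machine M7 442 ops/s) loses 1454.
No other one-to-one assignment exceeds 10366 ops/s.

Maximum total: 10366 ops/s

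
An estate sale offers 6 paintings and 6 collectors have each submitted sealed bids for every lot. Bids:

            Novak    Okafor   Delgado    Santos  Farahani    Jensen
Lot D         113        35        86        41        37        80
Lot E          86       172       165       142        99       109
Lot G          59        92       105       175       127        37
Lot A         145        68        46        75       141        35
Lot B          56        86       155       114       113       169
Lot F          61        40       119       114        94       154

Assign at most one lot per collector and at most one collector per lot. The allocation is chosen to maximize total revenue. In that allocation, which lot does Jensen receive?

Jensen receives Lot F.

Treat this as an assignment problem: match each collector to one lot.
Optimal: Novak→Lot D ($113), Okafor→Lot E ($172), Delgado→Lot B ($155), Santos→Lot G ($175), Farahani→Lot A ($141), Jensen→Lot F ($154) — total 113+172+155+175+141+154 = $910.
Next-best assignment: Novak→Lot D, Okafor→Lot E, Delgado→Lot F, Santos→Lot G, Farahani→Lot A, Jensen→Lot B = $889.
Swapping Jensen↔Farahani (Jensen→Lot A $35, Farahani→Lot F $94) loses 166.
Every other assignment is strictly worse.
Jensen's own top lot is Lot B ($169), but forcing Jensen→Lot B and reassigning the rest optimally gives only $889 — worse by 21.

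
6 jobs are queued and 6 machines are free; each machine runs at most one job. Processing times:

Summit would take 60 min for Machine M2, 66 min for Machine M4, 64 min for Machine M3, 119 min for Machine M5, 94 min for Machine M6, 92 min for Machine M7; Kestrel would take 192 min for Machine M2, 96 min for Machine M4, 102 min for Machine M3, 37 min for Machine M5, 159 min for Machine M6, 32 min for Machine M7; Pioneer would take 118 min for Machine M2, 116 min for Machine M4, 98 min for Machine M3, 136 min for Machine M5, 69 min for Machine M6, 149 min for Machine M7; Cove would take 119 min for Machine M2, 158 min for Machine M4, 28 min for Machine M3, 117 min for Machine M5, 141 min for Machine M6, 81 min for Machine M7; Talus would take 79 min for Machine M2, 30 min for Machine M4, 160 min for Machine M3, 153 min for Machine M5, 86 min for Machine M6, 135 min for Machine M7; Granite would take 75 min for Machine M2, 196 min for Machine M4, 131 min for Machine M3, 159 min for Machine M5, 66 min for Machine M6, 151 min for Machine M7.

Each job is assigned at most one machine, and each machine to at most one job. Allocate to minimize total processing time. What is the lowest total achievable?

Optimal: Summit→Machine M7 (92 min), Kestrel→Machine M5 (37 min), Pioneer→Machine M6 (69 min), Cove→Machine M3 (28 min), Talus→Machine M4 (30 min), Granite→Machine M2 (75 min) — total 92+37+69+28+30+75 = 331 min.

Minimum total: 331 min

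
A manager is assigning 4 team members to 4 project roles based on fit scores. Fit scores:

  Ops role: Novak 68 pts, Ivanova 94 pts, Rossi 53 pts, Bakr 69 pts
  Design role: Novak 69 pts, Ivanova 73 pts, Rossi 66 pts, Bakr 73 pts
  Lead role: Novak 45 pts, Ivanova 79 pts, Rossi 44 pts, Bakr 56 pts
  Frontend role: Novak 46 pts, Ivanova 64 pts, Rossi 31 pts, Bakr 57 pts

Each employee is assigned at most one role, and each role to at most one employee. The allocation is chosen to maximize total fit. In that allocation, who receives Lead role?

Treat this as an assignment problem: match each employee to one role.
Optimal: Novak→Ops role (68 pts), Ivanova→Lead role (79 pts), Rossi→Design role (66 pts), Bakr→Frontend role (57 pts) — total 68+79+66+57 = 270 pts.
Next-best assignment: Novak→Design role, Ivanova→Ops role, Rossi→Lead role, Bakr→Frontend role = 264 pts.
Swapping Novak↔Bakr (Novak→Frontend role 46 pts, Bakr→Ops role 69 pts) loses 10.
No other one-to-one assignment exceeds 270 pts.
Ivanova's own top role is Ops role (94 pts), but forcing Ivanova→Ops role and reassigning the rest optimally gives only 264 pts — worse by 6.

Ivanova receives Lead role.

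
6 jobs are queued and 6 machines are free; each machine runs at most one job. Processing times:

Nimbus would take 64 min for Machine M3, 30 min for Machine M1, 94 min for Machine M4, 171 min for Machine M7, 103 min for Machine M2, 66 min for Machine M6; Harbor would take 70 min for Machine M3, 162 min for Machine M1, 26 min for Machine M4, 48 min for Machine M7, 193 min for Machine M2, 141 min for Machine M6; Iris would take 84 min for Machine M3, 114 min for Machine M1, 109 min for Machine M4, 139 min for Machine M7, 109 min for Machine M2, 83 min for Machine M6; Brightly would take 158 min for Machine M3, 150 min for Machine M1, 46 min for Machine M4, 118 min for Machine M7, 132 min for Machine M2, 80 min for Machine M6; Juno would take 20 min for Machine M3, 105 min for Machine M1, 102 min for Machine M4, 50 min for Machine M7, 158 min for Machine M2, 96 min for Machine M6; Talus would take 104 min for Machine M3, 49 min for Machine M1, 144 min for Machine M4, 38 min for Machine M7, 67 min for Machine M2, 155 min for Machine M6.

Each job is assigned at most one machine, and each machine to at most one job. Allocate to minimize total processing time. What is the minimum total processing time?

This is a one-to-one assignment (minimum-cost bipartite matching).
Optimal: Nimbus→Machine M1 (30 min), Harbor→Machine M7 (48 min), Iris→Machine M6 (83 min), Brightly→Machine M4 (46 min), Juno→Machine M3 (20 min), Talus→Machine M2 (67 min) — total 30+48+83+46+20+67 = 294 min.
Column-greedy (each machine in turn goes to its cheapest remaining job) gives 303 min, worse by 9.
Checked against all permutations: 294 min is optimal.

Minimum total: 294 min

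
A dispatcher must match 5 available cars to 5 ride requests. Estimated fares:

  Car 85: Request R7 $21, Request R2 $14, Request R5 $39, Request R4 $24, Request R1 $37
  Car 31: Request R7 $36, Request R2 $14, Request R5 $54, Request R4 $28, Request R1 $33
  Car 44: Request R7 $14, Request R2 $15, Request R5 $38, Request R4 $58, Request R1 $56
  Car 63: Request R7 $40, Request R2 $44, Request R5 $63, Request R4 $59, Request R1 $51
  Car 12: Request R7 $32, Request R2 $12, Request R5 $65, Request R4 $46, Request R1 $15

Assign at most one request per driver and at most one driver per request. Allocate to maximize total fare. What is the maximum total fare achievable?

Max total: $240

Treat this as an assignment problem: match each driver to one request.
Optimal: Car 85→Request R1 ($37), Car 31→Request R7 ($36), Car 44→Request R4 ($58), Car 63→Request R2 ($44), Car 12→Request R5 ($65) — total 37+36+58+44+65 = $240.
Row-greedy (each driver in turn takes its best remaining request) gives $196, worse by 44.
Checked against all permutations: $240 is optimal.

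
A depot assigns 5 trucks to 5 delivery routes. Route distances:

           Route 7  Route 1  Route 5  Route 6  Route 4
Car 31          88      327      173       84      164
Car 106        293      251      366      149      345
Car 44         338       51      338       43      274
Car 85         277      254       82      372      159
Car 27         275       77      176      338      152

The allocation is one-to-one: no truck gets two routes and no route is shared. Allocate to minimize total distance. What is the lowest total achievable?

Optimal: Car 31→Route 7 (88 km), Car 106→Route 6 (149 km), Car 44→Route 1 (51 km), Car 85→Route 5 (82 km), Car 27→Route 4 (152 km) — total 88+149+51+82+152 = 522 km.
Min-entry greedy (repeatedly take the single cheapest remaining cell) gives 635 km, worse by 113.
Next-best assignment: Car 31→Route 7, Car 106→Route 1, Car 44→Route 6, Car 85→Route 5, Car 27→Route 4 = 616 km.
Every other assignment is strictly worse.

Minimum total: 522 km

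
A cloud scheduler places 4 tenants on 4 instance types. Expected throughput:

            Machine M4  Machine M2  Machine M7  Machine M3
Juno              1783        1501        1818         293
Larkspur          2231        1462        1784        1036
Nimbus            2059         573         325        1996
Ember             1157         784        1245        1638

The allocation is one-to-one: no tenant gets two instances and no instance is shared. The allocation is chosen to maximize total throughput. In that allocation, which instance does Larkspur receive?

Larkspur receives Machine M7.

Optimal: Juno→Machine M2 (1501 ops/s), Larkspur→Machine M7 (1784 ops/s), Nimbus→Machine M4 (2059 ops/s), Ember→Machine M3 (1638 ops/s) — total 1501+1784+2059+1638 = 6982 ops/s.
Max-entry greedy (repeatedly take the single best remaining cell) gives 6829 ops/s, worse by 153.
Larkspur's own top instance is Machine M4 (2231 ops/s), but forcing Larkspur→Machine M4 and reassigning the rest optimally gives only 6973 ops/s — worse by 9.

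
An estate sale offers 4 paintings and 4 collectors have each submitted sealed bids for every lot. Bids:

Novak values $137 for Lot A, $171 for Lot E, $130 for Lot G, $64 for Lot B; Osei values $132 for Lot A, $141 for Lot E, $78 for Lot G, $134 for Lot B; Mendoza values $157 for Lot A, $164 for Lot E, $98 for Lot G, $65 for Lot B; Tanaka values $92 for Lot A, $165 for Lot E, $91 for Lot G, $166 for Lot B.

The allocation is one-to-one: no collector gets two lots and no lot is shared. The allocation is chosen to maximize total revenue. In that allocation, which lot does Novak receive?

Optimal: Novak→Lot G ($130), Osei→Lot E ($141), Mendoza→Lot A ($157), Tanaka→Lot B ($166) — total 130+141+157+166 = $594.
Checked against all permutations: $594 is optimal.
Novak's own top lot is Lot E ($171), but forcing Novak→Lot E and reassigning the rest optimally gives only $572 — worse by 22.

Novak receives Lot G.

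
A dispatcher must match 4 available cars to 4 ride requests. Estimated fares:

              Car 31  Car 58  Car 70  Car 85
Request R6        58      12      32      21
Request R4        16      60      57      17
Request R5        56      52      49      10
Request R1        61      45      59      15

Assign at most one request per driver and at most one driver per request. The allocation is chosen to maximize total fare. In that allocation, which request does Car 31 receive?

Car 31 receives Request R5.

Optimal: Car 31→Request R5 ($56), Car 58→Request R4 ($60), Car 70→Request R1 ($59), Car 85→Request R6 ($21) — total 56+60+59+21 = $196.
Row-greedy (each driver in turn takes its best remaining request) gives $191, worse by 5.
Swapping Car 70↔Car 31 (Car 70→Request R5 $49, Car 31→Request R1 $61) loses 5.
No other one-to-one assignment exceeds $196.
Car 31's own top request is Request R1 ($61), but forcing Car 31→Request R1 and reassigning the rest optimally gives only $191 — worse by 5.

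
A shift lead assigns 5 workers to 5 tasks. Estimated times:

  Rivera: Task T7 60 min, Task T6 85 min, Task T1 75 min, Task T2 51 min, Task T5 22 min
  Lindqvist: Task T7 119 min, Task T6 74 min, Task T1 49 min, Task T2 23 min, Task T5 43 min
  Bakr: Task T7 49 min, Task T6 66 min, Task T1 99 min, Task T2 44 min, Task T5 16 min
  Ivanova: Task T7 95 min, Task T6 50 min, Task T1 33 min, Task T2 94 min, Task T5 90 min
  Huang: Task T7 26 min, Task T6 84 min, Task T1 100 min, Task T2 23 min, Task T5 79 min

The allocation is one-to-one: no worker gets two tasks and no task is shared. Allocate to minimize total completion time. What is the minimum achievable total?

Treat this as an assignment problem: match each worker to one task.
Optimal: Rivera→Task T5 (22 min), Lindqvist→Task T2 (23 min), Bakr→Task T6 (66 min), Ivanova→Task T1 (33 min), Huang→Task T7 (26 min) — total 22+23+66+33+26 = 170 min.
Min-entry greedy (repeatedly take the single cheapest remaining cell) gives 183 min, worse by 13.
Swapping Rivera↔Bakr (Rivera→Task T6 85 min, Bakr→Task T5 16 min) adds 13.
No other one-to-one assignment undercuts 170 min.

Min total: 170 min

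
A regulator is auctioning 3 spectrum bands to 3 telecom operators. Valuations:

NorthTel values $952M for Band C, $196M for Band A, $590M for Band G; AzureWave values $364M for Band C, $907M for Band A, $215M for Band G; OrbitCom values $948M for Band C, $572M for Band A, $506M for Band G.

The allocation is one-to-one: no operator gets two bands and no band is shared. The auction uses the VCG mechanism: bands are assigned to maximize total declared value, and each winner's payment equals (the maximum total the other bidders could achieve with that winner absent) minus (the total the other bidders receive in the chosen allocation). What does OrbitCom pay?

OrbitCom pays $362M.

Efficient allocation: NorthTel→Band G ($590M), AzureWave→Band A ($907M), OrbitCom→Band C ($948M); total welfare W = $2445M.
OrbitCom receives Band C at value $948M, so the others get W − 948 = $1497M.
Without OrbitCom: best allocation of the remaining 2 bidders over all 3 bands is NorthTel→Band C ($952M), AzureWave→Band A ($907M), total $1859M.
VCG payment = (others' best without OrbitCom) − (others' welfare with OrbitCom) = 1859 − 1497 = $362M.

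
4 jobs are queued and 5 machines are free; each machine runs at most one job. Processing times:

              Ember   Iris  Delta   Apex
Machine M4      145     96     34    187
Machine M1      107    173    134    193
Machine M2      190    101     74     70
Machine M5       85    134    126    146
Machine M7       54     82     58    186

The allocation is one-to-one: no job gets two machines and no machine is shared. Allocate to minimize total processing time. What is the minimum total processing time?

Min total: 271 min

This is the linear assignment problem.
Optimal: Ember→Machine M5 (85 min), Iris→Machine M7 (82 min), Delta→Machine M4 (34 min), Apex→Machine M2 (70 min) — total 85+82+34+70 = 271 min.
Min-entry greedy (repeatedly take the single cheapest remaining cell) gives 292 min, worse by 21.
Checked against all permutations: 271 min is optimal.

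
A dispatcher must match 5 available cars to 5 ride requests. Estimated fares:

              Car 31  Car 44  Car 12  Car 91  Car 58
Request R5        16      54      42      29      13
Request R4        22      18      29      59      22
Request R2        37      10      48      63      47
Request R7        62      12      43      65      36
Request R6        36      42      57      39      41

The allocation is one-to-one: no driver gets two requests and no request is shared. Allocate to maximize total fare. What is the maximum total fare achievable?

Maximum total: $279

This is the linear assignment problem.
Optimal: Car 31→Request R7 ($62), Car 44→Request R5 ($54), Car 12→Request R6 ($57), Car 91→Request R4 ($59), Car 58→Request R2 ($47) — total 62+54+57+59+47 = $279.
Row-greedy (each driver in turn takes its best remaining request) gives $258, worse by 21.
Next-best assignment: Car 31→Request R7, Car 44→Request R5, Car 12→Request R2, Car 91→Request R4, Car 58→Request R6 = $264.
Every other assignment is strictly worse.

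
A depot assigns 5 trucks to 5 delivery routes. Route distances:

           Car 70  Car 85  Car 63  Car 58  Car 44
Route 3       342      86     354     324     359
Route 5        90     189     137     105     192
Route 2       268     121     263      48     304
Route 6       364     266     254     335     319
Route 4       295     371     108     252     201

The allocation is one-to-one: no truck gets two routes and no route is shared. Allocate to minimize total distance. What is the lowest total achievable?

Optimal: Car 70→Route 5 (90 km), Car 85→Route 3 (86 km), Car 63→Route 4 (108 km), Car 58→Route 2 (48 km), Car 44→Route 6 (319 km) — total 90+86+108+48+319 = 651 km.
Column-greedy (each route in turn goes to its cheapest remaining truck) gives 679 km, worse by 28.

Min total: 651 km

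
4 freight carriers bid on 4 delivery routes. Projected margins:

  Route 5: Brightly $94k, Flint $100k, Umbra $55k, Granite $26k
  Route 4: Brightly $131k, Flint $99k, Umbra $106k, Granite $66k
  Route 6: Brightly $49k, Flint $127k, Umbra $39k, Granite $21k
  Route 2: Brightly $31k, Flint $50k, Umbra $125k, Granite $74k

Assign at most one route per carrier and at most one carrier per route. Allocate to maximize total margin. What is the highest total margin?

Max total: $412k

This is a one-to-one assignment (maximum-weight bipartite matching).
Optimal: Brightly→Route 5 ($94k), Flint→Route 6 ($127k), Umbra→Route 2 ($125k), Granite→Route 4 ($66k) — total 94+127+125+66 = $412k.
Swapping Umbra↔Granite (Umbra→Route 4 $106k, Granite→Route 2 $74k) loses 11.
Checked against all permutations: $412k is optimal.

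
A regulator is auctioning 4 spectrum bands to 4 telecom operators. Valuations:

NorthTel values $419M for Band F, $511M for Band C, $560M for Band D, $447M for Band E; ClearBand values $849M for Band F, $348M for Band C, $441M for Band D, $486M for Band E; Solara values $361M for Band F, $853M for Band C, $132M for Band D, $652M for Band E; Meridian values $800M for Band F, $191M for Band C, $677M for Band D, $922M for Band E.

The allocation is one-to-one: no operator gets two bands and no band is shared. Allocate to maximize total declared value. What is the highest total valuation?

Maximum total: $3184M

Optimal: NorthTel→Band D ($560M), ClearBand→Band F ($849M), Solara→Band C ($853M), Meridian→Band E ($922M) — total 560+849+853+922 = $3184M.
Column-greedy (each band in turn goes to its best remaining operator) gives $2826M, worse by 358.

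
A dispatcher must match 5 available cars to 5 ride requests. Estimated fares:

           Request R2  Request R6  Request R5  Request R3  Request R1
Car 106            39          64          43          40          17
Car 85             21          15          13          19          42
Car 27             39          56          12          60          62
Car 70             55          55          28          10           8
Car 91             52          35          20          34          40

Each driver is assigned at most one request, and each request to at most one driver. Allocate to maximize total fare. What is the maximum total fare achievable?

Maximum total: $252

Optimal: Car 106→Request R5 ($43), Car 85→Request R1 ($42), Car 27→Request R3 ($60), Car 70→Request R6 ($55), Car 91→Request R2 ($52) — total 43+42+60+55+52 = $252.
Row-greedy (each driver in turn takes its best remaining request) gives $241, worse by 11.
Next-best assignment: Car 106→Request R6, Car 85→Request R1, Car 27→Request R3, Car 70→Request R5, Car 91→Request R2 = $246.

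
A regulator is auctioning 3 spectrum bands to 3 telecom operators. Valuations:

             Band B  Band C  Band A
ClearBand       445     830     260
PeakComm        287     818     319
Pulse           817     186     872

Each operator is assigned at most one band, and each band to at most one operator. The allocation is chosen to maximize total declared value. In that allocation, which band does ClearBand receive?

Treat this as an assignment problem: match each operator to one band.
Optimal: ClearBand→Band B ($445M), PeakComm→Band C ($818M), Pulse→Band A ($872M) — total 445+818+872 = $2135M.
Row-greedy (each operator in turn takes its best remaining band) gives $1966M, worse by 169.
Swapping Pulse↔ClearBand (Pulse→Band B $817M, ClearBand→Band A $260M) loses 240.
ClearBand's own top band is Band C ($830M), but forcing ClearBand→Band C and reassigning the rest optimally gives only $1989M — worse by 146.

ClearBand receives Band B.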